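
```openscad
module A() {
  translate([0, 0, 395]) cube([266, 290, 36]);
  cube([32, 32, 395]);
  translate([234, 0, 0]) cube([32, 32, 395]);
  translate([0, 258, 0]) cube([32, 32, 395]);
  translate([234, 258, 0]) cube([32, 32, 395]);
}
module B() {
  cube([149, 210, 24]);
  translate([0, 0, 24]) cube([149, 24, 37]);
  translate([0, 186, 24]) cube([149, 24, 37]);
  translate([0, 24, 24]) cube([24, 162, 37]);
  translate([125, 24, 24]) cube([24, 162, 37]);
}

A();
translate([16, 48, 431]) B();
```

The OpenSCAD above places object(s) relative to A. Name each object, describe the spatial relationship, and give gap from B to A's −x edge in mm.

The open box's min-x is at 16; the stool's min-x is 0; gap = 16 mm.

A is a stool. B is an open box. The open box is on top of the stool. The gap from the open box to the stool's −x edge is 16 mm.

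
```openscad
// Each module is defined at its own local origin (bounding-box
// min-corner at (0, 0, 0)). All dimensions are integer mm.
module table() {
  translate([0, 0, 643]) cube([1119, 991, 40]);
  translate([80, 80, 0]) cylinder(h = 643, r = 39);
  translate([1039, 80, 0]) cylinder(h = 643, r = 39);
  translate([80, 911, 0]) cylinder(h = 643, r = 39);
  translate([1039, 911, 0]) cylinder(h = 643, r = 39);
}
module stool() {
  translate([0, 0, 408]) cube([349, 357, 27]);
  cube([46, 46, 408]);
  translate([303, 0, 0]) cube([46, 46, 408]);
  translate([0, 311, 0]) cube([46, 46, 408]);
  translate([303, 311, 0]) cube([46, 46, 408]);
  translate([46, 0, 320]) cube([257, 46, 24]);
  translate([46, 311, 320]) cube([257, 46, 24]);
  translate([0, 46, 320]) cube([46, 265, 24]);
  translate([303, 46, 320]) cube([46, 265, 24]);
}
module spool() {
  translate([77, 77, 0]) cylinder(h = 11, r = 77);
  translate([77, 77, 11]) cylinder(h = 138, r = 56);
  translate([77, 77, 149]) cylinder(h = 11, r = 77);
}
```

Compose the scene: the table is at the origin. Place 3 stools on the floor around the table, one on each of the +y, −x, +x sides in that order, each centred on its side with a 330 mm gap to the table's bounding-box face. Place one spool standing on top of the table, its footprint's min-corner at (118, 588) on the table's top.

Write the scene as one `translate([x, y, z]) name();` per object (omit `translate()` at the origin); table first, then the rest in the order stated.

table();
translate([385, 1321, 0]) stool();
translate([-679, 317, 0]) stool();
translate([1449, 317, 0]) stool();
translate([118, 588, 683]) spool();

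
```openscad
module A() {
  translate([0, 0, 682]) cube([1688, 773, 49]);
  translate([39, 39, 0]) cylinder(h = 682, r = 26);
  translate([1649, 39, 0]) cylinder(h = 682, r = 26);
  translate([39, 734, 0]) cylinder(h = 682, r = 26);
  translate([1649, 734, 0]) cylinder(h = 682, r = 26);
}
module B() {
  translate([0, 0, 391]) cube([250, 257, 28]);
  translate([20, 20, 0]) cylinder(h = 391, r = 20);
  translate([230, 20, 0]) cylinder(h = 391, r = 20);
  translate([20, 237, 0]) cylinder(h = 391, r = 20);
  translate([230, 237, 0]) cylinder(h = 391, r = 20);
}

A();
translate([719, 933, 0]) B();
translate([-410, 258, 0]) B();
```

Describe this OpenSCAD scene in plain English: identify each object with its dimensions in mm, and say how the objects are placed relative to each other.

A is a table with a 1688×773 mm rectangular top, 49 mm thick, top surface at z = 731 mm, supported by four round legs of 52 mm diameter, each leg's bounding box inset 13 mm from the nearest pair of top edges, running from the floor.

B is a simple wooden stool: a rectangular seat 250 mm (x) by 257 mm (y), 28 mm thick, top face at z = 419 mm, on four round legs, each 40 mm in diameter. The legs rest on z = 0, each leg's axis is inset half a diameter from the nearest pair of seat edges (so the leg's bounding box is flush with the corner).

Two stools sit around the table at the +y, −x sides.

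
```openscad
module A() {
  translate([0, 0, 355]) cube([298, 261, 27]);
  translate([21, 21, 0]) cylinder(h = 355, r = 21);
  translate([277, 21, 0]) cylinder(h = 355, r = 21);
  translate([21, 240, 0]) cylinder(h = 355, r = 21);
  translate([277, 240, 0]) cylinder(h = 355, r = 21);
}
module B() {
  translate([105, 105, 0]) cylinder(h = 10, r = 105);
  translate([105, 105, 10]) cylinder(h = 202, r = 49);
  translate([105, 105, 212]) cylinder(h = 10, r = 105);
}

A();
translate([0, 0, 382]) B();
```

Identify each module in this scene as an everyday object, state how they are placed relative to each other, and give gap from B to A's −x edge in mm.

The spool's min-x is at 0; the stool's min-x is 0; gap = 0 mm.

A is a stool. B is a spool. The spool is on top of the stool. The gap from the spool to the stool's −x edge is 0 mm.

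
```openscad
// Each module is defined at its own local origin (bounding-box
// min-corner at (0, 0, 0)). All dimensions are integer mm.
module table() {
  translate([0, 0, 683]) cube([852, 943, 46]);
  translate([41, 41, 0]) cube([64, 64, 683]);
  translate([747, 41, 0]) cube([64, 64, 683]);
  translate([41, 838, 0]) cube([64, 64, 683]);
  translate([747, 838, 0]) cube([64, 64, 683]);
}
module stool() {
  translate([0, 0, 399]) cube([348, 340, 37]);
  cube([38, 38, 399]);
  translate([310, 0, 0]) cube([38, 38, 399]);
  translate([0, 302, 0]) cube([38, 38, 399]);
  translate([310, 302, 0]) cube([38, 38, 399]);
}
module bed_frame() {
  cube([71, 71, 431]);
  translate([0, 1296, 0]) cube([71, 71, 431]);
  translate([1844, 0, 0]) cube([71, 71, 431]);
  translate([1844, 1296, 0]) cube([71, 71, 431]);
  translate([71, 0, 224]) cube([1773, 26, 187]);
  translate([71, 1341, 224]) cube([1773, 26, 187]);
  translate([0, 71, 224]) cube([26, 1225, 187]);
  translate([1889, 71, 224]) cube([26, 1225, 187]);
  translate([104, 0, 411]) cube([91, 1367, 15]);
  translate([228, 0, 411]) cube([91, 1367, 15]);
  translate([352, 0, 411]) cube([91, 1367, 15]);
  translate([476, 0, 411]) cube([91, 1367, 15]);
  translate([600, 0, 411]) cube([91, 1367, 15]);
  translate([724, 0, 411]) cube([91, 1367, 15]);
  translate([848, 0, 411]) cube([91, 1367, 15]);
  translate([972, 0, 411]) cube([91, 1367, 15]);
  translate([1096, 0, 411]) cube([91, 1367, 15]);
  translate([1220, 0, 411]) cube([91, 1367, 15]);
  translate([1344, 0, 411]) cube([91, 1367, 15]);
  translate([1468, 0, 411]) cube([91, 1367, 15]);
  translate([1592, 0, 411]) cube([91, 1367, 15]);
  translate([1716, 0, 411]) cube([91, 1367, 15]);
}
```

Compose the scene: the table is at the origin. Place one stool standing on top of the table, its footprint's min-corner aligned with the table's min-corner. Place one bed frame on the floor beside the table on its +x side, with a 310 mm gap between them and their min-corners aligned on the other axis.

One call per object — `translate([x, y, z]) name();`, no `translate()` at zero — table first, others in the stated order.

table();
translate([0, 0, 729]) stool();
translate([1162, 0, 0]) bed_frame();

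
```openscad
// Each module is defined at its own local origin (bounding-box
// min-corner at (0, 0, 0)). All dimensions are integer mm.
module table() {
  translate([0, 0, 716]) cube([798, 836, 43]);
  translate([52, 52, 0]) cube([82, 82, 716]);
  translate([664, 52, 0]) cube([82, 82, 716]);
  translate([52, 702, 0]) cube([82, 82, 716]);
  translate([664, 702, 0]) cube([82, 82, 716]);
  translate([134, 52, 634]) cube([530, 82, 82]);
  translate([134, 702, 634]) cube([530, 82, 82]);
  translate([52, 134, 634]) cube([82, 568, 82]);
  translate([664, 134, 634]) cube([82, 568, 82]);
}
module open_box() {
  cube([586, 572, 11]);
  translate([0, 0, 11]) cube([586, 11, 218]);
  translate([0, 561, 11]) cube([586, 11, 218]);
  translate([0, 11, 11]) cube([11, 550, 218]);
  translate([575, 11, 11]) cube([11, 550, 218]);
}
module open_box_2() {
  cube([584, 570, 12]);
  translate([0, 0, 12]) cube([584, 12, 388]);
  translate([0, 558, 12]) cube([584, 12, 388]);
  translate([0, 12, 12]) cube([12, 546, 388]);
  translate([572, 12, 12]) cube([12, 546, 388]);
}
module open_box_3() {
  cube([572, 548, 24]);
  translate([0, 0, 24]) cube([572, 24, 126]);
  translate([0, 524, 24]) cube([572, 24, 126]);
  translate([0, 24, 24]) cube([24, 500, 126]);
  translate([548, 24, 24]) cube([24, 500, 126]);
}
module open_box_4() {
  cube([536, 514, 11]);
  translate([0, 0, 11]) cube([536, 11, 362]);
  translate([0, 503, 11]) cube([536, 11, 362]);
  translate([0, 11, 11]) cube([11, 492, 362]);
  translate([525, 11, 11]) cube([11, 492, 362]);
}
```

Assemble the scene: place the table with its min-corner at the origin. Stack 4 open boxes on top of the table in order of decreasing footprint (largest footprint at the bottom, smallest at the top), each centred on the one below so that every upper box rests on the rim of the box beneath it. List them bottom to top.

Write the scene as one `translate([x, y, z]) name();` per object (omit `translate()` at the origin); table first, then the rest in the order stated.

table();
translate([106, 132, 759]) open_box();
translate([107, 133, 988]) open_box_2();
translate([113, 144, 1388]) open_box_3();
translate([131, 161, 1538]) open_box_4();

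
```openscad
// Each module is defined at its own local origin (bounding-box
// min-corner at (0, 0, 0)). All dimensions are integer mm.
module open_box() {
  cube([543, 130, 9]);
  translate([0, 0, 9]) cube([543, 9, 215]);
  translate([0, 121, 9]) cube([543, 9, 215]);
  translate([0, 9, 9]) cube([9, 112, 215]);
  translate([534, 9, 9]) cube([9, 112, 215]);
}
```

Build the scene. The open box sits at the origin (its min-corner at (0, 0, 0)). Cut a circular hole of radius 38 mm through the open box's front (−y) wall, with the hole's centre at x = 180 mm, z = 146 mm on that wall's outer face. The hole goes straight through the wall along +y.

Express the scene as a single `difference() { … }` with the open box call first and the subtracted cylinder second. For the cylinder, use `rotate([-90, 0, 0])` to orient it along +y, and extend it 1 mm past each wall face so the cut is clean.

difference() {
  open_box();
  translate([180, -1, 146]) rotate([-90, 0, 0]) cylinder(h = 11, r = 38);
}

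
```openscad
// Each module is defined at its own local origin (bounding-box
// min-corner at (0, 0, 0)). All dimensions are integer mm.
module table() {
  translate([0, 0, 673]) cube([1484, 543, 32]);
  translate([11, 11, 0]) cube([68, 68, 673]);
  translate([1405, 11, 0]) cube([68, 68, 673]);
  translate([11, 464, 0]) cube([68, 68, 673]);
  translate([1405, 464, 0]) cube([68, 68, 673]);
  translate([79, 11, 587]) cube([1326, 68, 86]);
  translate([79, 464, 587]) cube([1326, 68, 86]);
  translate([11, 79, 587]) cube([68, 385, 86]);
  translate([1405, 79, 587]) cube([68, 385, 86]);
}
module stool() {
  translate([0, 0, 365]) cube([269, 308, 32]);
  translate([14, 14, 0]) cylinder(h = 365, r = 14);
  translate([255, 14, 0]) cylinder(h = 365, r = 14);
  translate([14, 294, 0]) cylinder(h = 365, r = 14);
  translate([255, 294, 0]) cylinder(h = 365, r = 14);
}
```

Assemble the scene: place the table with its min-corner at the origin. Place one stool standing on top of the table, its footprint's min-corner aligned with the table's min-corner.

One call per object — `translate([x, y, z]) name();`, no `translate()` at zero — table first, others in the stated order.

table();
translate([0, 0, 705]) stool();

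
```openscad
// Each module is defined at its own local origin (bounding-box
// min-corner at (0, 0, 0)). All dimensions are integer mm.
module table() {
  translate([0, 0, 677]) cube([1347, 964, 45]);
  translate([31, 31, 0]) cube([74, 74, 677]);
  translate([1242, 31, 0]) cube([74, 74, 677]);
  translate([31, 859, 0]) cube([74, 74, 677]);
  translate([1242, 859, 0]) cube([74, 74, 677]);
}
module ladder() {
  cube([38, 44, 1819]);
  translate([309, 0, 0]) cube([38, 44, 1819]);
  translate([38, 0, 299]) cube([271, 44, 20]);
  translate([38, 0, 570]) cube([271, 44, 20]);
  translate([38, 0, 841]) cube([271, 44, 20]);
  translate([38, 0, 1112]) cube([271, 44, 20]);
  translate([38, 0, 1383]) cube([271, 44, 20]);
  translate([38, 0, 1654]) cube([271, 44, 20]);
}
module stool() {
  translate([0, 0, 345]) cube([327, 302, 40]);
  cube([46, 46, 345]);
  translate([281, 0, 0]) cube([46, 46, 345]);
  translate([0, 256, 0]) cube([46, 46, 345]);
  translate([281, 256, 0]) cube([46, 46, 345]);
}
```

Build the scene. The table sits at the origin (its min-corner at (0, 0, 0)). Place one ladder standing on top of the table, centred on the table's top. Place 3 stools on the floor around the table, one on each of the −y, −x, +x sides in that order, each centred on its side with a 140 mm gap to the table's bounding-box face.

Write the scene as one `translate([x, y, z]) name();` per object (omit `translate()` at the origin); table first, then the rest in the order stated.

table();
translate([500, 460, 722]) ladder();
translate([510, -442, 0]) stool();
translate([-467, 331, 0]) stool();
translate([1487, 331, 0]) stool();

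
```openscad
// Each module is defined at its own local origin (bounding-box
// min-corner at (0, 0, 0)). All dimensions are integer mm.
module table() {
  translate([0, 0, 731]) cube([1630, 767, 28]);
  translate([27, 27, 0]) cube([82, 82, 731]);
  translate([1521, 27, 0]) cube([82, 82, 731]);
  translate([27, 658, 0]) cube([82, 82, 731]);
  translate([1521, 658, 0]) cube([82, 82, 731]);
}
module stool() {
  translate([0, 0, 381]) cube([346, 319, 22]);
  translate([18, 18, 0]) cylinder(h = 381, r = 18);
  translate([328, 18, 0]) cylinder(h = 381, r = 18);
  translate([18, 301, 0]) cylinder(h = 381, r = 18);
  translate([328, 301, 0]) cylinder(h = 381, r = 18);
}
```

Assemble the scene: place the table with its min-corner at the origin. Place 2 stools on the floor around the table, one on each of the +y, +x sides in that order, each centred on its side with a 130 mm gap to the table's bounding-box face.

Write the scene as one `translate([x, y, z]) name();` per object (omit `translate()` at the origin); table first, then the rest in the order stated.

table();
translate([642, 897, 0]) stool();
translate([1760, 224, 0]) stool();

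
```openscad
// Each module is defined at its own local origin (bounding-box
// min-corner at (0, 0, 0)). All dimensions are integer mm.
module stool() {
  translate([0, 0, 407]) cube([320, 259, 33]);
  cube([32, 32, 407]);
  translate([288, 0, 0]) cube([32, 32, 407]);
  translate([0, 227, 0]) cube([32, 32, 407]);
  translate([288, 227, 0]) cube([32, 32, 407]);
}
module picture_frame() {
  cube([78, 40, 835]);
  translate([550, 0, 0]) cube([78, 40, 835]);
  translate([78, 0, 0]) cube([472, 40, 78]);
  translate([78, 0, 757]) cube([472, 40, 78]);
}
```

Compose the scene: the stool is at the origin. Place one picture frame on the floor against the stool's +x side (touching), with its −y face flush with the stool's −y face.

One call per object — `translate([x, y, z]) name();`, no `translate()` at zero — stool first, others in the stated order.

stool();
translate([320, 0, 0]) picture_frame();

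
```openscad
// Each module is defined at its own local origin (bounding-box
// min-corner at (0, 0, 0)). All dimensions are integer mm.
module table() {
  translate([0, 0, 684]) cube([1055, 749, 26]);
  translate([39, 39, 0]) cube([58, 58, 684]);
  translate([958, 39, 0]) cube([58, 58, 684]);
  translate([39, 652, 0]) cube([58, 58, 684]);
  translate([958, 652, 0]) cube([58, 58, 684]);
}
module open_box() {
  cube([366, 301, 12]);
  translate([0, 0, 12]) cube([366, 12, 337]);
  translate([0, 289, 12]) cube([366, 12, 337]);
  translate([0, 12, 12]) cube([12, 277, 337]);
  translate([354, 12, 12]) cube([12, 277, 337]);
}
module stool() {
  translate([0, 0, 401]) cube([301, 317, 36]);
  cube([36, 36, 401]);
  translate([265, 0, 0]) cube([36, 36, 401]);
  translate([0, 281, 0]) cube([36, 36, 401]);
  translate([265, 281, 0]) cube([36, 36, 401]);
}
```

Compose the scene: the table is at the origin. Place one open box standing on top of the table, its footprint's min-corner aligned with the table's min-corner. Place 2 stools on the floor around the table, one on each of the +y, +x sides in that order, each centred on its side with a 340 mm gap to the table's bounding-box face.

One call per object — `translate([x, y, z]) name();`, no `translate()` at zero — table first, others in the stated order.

table();
translate([0, 0, 710]) open_box();
translate([377, 1089, 0]) stool();
translate([1395, 216, 0]) stool();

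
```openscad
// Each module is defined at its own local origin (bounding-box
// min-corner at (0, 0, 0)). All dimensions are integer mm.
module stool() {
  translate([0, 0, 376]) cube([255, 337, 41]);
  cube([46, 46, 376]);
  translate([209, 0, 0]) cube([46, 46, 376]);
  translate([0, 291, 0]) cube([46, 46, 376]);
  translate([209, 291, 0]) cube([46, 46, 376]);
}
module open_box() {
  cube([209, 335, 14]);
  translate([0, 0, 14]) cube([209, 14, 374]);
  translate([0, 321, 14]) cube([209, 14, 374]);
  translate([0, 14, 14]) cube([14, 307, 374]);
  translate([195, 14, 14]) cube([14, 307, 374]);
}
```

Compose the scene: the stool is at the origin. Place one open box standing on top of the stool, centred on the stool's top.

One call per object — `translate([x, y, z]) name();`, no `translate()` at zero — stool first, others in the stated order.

stool();
translate([23, 1, 417]) open_box();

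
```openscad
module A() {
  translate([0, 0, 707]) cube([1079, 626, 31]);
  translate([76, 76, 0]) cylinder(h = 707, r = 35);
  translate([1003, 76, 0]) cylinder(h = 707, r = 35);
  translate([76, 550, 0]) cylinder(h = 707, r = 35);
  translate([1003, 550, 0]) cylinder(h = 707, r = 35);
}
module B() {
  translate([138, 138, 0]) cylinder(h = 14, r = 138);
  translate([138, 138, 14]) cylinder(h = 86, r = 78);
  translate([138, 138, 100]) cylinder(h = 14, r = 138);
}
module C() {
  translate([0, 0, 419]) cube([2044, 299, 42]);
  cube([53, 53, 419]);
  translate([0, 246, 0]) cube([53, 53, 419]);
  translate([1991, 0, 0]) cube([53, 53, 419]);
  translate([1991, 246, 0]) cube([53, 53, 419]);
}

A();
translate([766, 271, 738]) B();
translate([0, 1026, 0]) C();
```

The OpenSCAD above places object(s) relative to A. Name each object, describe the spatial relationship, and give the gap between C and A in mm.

A is a table. B is a spool. C is a bench. The spool is on top of the table. The bench is on the floor beside the table on its +y side. The gap between the bench and the table is 400 mm.

The bench's nearest face is 400 mm from the table's +y face.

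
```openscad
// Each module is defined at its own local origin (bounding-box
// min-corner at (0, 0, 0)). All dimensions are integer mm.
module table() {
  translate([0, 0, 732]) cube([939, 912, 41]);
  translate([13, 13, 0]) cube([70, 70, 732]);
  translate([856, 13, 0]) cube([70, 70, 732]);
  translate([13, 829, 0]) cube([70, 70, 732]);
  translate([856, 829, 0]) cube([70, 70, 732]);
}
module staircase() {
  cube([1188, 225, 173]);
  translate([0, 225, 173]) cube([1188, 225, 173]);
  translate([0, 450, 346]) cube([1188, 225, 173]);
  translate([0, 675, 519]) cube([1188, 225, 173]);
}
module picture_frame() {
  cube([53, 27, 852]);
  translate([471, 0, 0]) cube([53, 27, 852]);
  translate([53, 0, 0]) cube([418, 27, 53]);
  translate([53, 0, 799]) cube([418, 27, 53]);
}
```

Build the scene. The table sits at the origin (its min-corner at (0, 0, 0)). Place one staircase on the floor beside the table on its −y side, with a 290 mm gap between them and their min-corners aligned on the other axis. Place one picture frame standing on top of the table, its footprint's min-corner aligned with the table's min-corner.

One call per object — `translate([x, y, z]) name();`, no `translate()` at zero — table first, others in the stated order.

table();
translate([0, -1190, 0]) staircase();
translate([0, 0, 773]) picture_frame();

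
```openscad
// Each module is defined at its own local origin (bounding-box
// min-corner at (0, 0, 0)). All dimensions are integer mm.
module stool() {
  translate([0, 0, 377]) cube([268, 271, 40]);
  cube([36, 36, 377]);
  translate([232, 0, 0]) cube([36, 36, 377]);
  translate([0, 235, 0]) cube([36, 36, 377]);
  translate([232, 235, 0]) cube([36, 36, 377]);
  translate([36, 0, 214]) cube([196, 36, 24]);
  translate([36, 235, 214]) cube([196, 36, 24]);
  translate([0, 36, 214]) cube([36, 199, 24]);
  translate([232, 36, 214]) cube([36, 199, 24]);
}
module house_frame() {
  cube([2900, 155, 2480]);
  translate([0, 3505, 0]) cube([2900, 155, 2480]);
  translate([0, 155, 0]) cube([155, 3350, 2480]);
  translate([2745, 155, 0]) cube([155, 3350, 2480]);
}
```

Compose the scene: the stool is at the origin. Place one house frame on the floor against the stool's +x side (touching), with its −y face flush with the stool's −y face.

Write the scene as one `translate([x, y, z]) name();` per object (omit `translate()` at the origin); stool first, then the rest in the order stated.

stool();
translate([268, 0, 0]) house_frame();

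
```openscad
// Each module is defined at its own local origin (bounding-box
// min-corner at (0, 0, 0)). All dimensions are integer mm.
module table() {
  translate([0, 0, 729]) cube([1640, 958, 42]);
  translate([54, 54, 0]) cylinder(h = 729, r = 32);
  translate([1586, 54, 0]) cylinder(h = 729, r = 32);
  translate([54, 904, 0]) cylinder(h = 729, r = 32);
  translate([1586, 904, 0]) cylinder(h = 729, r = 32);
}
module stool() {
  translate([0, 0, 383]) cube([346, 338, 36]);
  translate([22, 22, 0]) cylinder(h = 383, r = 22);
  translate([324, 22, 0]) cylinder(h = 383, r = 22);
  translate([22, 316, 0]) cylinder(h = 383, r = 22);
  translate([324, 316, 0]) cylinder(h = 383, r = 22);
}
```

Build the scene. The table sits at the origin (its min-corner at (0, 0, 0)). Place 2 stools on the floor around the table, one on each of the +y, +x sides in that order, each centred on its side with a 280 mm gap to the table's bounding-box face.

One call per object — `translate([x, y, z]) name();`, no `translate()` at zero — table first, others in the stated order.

table();
translate([647, 1238, 0]) stool();
translate([1920, 310, 0]) stool();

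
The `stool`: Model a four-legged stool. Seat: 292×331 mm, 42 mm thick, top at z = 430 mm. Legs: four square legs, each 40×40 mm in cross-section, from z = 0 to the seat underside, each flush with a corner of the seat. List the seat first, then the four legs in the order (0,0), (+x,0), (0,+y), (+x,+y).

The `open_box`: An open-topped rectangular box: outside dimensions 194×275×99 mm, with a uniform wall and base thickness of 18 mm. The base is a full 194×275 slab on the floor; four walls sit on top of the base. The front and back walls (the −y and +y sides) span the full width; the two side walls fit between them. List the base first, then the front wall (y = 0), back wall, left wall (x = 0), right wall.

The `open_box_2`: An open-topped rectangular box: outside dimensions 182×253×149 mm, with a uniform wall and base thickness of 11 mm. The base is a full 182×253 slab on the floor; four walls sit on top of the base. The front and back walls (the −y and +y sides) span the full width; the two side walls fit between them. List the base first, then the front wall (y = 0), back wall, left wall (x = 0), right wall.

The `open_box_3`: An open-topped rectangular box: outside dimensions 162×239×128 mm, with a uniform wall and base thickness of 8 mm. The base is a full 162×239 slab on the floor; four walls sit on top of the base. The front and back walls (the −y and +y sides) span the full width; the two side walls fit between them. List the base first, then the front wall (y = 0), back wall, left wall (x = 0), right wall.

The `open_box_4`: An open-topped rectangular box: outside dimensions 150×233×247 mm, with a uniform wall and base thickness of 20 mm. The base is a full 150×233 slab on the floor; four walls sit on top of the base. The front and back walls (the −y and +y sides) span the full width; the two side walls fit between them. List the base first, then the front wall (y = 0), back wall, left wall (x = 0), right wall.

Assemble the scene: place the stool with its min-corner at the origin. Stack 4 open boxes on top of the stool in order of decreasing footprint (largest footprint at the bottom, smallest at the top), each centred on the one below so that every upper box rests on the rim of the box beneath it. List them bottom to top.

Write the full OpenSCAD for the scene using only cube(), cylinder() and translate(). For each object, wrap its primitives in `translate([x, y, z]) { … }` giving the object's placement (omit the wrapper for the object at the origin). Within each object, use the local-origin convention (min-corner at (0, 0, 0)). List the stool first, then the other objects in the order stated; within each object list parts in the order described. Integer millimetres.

translate([0, 0, 388]) cube([292, 331, 42]);
cube([40, 40, 388]);
translate([252, 0, 0]) cube([40, 40, 388]);
translate([0, 291, 0]) cube([40, 40, 388]);
translate([252, 291, 0]) cube([40, 40, 388]);
translate([49, 28, 430]) {
  cube([194, 275, 18]);
  translate([0, 0, 18]) cube([194, 18, 81]);
  translate([0, 257, 18]) cube([194, 18, 81]);
  translate([0, 18, 18]) cube([18, 239, 81]);
  translate([176, 18, 18]) cube([18, 239, 81]);
}
translate([55, 39, 529]) {
  cube([182, 253, 11]);
  translate([0, 0, 11]) cube([182, 11, 138]);
  translate([0, 242, 11]) cube([182, 11, 138]);
  translate([0, 11, 11]) cube([11, 231, 138]);
  translate([171, 11, 11]) cube([11, 231, 138]);
}
translate([65, 46, 678]) {
  cube([162, 239, 8]);
  translate([0, 0, 8]) cube([162, 8, 120]);
  translate([0, 231, 8]) cube([162, 8, 120]);
  translate([0, 8, 8]) cube([8, 223, 120]);
  translate([154, 8, 8]) cube([8, 223, 120]);
}
translate([71, 49, 806]) {
  cube([150, 233, 20]);
  translate([0, 0, 20]) cube([150, 20, 227]);
  translate([0, 213, 20]) cube([150, 20, 227]);
  translate([0, 20, 20]) cube([20, 193, 227]);
  translate([130, 20, 20]) cube([20, 193, 227]);
}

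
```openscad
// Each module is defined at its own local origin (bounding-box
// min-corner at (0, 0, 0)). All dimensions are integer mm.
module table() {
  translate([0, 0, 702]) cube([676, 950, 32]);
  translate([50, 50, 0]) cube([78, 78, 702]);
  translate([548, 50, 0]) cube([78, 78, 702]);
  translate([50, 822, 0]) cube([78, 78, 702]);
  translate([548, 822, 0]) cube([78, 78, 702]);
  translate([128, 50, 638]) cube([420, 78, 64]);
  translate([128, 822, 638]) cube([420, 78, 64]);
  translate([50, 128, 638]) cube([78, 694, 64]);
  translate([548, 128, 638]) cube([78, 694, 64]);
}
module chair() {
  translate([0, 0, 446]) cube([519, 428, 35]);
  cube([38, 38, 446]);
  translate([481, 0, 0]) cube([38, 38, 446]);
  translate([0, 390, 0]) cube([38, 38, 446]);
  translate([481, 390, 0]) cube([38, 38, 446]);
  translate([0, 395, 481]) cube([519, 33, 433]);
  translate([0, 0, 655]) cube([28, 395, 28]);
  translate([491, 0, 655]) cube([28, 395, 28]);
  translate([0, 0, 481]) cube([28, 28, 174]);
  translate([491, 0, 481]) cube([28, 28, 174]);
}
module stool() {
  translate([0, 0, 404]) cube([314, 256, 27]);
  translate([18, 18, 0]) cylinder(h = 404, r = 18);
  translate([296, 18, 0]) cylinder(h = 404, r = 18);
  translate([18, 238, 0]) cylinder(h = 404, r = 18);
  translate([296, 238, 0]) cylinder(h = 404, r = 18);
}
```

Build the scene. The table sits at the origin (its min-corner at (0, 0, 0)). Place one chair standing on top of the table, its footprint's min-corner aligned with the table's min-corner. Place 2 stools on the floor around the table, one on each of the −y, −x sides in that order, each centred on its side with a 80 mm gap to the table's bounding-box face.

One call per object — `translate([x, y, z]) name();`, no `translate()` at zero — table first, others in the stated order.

table();
translate([0, 0, 734]) chair();
translate([181, -336, 0]) stool();
translate([-394, 347, 0]) stool();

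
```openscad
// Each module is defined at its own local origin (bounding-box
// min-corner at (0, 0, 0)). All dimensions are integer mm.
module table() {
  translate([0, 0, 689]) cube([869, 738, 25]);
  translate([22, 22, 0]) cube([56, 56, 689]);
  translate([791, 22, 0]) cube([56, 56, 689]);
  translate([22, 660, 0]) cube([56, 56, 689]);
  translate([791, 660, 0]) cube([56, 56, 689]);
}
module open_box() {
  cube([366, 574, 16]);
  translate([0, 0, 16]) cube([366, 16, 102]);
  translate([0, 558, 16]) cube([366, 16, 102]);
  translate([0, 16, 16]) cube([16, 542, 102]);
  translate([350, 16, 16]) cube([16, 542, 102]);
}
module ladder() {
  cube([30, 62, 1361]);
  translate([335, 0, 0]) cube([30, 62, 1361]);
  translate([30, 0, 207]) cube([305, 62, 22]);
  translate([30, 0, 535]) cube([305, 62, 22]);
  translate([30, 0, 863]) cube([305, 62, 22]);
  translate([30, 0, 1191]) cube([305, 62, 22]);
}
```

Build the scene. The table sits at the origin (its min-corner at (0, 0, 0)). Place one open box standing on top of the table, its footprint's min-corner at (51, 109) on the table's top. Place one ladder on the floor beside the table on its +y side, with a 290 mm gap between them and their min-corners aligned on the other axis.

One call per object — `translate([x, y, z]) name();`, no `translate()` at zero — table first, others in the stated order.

table();
translate([51, 109, 714]) open_box();
translate([0, 1028, 0]) ladder();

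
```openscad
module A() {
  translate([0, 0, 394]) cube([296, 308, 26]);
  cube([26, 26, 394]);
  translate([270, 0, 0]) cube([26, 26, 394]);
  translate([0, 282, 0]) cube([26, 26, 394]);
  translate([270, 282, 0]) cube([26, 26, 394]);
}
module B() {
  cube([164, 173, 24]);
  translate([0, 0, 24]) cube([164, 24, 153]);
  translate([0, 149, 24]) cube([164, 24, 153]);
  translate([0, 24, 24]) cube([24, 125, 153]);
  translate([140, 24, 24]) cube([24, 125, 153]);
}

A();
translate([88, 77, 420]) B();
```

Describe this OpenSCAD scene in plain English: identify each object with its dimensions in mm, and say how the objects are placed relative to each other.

A is a four-legged stool. The seat is 296×308 mm, 26 mm thick, top at z = 420 mm. It stands on four square legs, each 26×26 mm in cross-section, from z = 0 to the seat underside, each flush with a corner of the seat.

B is an open-topped rectangular box: outside dimensions 164×173×177 mm, with a uniform wall and base thickness of 24 mm. The base is a full 164×173 slab on the floor; four walls sit on top of the base. The front and back walls (the −y and +y sides) span the full width; the two side walls fit between them.

The open box is on top of the stool.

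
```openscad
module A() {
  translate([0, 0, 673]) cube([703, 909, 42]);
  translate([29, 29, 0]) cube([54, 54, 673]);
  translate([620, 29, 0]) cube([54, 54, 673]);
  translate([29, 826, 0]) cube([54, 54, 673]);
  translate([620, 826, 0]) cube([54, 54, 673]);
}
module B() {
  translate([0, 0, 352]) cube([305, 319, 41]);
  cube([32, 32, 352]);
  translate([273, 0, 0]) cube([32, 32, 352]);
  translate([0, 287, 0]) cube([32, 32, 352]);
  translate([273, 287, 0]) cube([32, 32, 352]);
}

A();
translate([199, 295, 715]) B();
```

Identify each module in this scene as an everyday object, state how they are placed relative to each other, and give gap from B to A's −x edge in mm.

A is a table. B is a stool. The stool is on top of the table, centred. The gap from the stool to the table's −x edge is 199 mm.

The stool's min-x is at 199; the table's min-x is 0; gap = 199 mm.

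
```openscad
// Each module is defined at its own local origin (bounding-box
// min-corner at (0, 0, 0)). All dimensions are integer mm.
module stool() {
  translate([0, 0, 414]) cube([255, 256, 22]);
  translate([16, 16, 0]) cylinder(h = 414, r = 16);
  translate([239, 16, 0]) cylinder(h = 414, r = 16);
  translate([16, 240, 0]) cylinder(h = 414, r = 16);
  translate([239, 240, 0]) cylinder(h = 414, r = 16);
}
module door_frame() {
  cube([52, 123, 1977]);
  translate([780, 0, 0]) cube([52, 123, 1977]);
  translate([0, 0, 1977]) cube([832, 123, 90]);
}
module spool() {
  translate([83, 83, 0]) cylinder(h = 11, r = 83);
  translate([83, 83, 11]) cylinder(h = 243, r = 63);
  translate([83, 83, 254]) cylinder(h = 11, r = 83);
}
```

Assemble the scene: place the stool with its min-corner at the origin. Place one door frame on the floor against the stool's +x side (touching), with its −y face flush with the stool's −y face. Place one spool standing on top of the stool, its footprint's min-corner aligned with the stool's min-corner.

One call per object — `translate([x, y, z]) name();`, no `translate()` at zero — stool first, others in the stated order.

stool();
translate([255, 0, 0]) door_frame();
translate([0, 0, 436]) spool();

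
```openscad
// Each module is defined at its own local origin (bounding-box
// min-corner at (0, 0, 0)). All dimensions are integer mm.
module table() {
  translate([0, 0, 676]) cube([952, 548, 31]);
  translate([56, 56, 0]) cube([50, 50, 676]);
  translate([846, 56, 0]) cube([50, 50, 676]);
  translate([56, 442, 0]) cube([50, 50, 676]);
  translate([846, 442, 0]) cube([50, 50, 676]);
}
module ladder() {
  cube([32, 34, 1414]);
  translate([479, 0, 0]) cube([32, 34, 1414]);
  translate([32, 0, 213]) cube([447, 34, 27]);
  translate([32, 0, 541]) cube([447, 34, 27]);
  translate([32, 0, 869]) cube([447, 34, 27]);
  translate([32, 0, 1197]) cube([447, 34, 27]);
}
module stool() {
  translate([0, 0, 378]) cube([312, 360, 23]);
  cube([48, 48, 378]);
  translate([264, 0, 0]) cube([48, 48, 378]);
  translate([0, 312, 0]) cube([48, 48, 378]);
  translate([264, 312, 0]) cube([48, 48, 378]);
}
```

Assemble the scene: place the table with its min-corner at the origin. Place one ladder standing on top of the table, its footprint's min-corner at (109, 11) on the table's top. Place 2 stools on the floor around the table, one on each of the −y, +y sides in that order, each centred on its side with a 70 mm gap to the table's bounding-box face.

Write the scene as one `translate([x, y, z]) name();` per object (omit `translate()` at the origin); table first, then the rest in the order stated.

table();
translate([109, 11, 707]) ladder();
translate([320, -430, 0]) stool();
translate([320, 618, 0]) stool();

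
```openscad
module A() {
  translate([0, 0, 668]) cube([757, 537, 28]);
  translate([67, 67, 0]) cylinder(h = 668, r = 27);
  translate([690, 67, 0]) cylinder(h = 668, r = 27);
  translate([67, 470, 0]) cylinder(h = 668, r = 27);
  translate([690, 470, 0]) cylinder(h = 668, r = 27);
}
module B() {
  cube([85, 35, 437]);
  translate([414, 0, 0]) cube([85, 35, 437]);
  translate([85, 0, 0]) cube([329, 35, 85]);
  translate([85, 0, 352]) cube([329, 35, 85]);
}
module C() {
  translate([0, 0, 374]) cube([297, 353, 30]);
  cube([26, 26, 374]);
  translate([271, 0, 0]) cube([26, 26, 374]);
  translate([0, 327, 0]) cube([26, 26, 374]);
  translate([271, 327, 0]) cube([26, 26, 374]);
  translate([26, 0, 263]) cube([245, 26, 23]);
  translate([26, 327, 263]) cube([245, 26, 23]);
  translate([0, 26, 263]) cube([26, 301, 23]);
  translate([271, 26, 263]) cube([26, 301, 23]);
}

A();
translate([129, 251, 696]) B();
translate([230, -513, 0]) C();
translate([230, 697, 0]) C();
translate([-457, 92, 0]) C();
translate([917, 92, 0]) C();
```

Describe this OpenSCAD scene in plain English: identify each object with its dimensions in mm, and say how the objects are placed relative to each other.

A is a rectangular dining table. The top is 757×537×28 mm with its upper surface at z = 696 mm. It stands on four round legs of 54 mm diameter, each leg's bounding box inset 40 mm from the nearest pair of top edges, running from the floor to the underside of the top.

B is a rectangular picture frame lying in the x–z plane (depth along y). The opening is 329 mm wide (x) by 267 mm tall (z), surrounded by a border 85 mm wide on all four sides. The frame is 35 mm deep and is made of two full-height vertical stiles with two horizontal rails fitted between them.

C is a four-legged stool. The seat is 297×353 mm, 30 mm thick, top at z = 404 mm. It stands on four square legs, each 26×26 mm in cross-section, from z = 0 to the seat underside, each flush with a corner of the seat. Four stretchers, 26 mm wide and 23 mm tall, connect adjacent legs with their undersides at z = 263 mm, each running between the inner faces of the legs it joins and aligned with the legs' outer faces on the other axis.

The picture frame is on top of the table, centred. Four stools sit around the table at the −y, +y, −x, +x sides.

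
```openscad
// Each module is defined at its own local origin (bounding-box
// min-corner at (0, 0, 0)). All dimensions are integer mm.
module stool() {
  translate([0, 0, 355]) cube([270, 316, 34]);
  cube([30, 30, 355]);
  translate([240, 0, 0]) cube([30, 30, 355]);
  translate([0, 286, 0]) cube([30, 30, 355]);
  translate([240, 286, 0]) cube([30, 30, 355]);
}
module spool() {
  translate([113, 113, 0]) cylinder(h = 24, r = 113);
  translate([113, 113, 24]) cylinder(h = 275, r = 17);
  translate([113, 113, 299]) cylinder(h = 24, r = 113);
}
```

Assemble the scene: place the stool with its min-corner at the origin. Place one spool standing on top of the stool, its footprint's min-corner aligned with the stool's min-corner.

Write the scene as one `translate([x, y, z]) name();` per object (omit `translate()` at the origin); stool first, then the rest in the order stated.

stool();
translate([0, 0, 389]) spool();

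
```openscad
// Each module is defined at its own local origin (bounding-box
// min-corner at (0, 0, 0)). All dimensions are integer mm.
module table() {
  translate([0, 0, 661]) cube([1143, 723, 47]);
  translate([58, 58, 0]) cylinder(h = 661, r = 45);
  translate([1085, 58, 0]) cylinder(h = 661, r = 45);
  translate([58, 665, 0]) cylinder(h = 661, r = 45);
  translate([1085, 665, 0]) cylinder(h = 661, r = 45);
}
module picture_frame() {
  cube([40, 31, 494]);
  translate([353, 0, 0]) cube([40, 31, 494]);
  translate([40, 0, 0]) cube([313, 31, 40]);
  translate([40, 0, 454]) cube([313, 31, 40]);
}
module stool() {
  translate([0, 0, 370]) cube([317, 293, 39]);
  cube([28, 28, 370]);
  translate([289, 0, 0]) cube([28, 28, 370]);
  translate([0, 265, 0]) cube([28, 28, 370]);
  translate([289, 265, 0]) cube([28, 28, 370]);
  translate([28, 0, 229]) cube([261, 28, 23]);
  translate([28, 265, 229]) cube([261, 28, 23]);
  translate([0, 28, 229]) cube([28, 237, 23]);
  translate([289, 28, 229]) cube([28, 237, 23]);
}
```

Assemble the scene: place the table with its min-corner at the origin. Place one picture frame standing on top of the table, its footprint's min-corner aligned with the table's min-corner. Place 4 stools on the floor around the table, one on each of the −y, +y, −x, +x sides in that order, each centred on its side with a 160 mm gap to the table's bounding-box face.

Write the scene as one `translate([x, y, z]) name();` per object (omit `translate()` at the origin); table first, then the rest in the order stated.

table();
translate([0, 0, 708]) picture_frame();
translate([413, -453, 0]) stool();
translate([413, 883, 0]) stool();
translate([-477, 215, 0]) stool();
translate([1303, 215, 0]) stool();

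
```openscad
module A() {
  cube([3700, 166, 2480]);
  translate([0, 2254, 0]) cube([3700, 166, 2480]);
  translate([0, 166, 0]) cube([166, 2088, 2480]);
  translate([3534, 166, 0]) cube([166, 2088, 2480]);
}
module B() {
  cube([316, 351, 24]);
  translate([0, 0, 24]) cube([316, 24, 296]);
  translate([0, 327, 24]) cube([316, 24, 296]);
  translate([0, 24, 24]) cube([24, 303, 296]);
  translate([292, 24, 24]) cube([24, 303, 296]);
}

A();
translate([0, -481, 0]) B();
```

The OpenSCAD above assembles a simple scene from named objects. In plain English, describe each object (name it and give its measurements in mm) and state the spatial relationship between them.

A is a box-shaped house frame (walls only): outside footprint 3700×2420 mm, wall height 2480 mm, wall thickness 166 mm. The two y-facing walls run the full x-width; the two x-facing walls fit between the inner faces of the y-facing walls.

B is an open storage box with external size 316×351×320 mm and wall thickness 24 mm (the base is also 24 mm thick). The base covers the whole footprint; the four walls stand on the base, with the y-facing walls full-width and the x-facing walls fitting between their inner faces.

The open box is on the floor beside the house frame on its −y side.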